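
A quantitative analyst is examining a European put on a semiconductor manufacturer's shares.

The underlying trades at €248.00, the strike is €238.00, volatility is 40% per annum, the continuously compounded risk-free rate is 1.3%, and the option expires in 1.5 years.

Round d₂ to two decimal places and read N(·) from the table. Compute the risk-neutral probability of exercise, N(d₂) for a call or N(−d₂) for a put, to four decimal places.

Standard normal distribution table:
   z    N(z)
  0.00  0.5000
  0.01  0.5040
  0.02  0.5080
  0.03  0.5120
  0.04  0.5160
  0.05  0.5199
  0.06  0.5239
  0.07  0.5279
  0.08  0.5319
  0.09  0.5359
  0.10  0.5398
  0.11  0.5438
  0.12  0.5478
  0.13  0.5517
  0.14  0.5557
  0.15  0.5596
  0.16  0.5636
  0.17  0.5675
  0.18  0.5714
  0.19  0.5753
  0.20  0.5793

0.5478

T = 1.5;  σ√T = 0.4899
d₁ = [ln(248/238) + (0.013 + 0.4²/2)·1.5] / 0.4899 = [0.0412 + 0.1395] / 0.4899 = 0.3688 ≈ 0.37
d₂ = d₁ − σ√T = 0.3688 − 0.4899 = -0.1211 ≈ -0.12
Pr(exercise) under Q = N(−d₂) = N(0.12) = 0.5478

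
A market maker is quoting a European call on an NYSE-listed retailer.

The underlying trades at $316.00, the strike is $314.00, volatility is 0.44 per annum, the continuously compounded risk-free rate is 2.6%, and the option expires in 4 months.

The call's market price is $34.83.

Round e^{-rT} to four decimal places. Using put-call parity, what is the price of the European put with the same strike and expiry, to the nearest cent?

exp(−rT) = exp(−0.026·0.3333) = 0.9914
Put-call parity: C − P = S − K·e^(−rT) = 316 − 314·0.9914 = 316 − 311.2996 = 4.7004
P = C − (C − P) = 34.83 − (4.7004) = 30.1296

$30.13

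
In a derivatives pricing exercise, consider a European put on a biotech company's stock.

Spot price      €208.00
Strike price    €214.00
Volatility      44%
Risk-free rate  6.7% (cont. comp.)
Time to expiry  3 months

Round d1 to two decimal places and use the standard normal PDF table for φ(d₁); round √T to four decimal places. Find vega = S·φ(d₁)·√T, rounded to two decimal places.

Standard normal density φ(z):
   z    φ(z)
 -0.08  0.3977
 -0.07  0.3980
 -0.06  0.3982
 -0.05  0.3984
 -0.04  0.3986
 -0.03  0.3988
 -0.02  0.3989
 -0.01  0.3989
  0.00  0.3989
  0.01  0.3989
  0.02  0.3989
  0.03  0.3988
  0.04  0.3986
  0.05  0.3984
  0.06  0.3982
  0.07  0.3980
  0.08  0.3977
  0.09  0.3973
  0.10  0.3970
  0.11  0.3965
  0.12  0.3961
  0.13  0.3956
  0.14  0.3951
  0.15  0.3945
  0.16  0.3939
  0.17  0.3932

σ√T = 0.44 × 0.5000 = 0.2200
d₁ = [ln(208/214) + (0.067 + ½·0.44²)·0.25] / (σ√T) = (-0.0284 + 0.0410) / 0.2200 = 0.0569 ⇒ 0.06
√T = √0.25 = 0.5000
φ(d₁) = φ(0.06) = 0.3982
vega = S·φ(d₁)·√T = 208·0.3982·0.5000 = 41.4128
(The call has the same vega.)

41.41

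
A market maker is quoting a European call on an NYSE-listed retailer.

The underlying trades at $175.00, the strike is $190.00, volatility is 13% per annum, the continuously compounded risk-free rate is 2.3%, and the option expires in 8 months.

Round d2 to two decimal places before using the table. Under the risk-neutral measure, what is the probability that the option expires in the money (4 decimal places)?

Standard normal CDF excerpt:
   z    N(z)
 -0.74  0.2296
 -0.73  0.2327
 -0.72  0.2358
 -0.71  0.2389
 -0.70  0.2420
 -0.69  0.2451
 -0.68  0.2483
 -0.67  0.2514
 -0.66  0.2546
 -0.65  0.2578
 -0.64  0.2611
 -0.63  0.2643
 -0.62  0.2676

0.2483

T = 0.6667;  σ√T = 0.1061
ln(S/K) + (r + σ²/2)T = ln(175/190) + (0.023 + 0.13²/2)·0.6667 = -0.0822 + 0.0210 = -0.0613
d₁ = -0.0613 / 0.1061 = -0.5772 ⇒ -0.58
d₂ = d₁ − σ√T = -0.5772 − 0.1061 = -0.6834 ⇒ -0.68
Pr(exercise) under Q = N(d₂) = 0.2483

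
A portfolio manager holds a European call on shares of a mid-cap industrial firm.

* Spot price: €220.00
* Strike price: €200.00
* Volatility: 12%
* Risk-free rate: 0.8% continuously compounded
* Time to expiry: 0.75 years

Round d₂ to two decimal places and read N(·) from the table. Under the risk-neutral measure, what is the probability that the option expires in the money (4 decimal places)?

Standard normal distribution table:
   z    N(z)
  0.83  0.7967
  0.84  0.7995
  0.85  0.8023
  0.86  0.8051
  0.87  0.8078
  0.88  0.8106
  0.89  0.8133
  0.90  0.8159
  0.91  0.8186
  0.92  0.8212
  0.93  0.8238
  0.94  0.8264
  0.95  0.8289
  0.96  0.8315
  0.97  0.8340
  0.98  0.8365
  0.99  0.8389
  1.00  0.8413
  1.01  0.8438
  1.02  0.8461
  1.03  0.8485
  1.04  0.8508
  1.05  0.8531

0.8212

σ√T = 0.12·√0.75 = 0.1039
d₁ = [ln(220/200) + (0.008 + 0.12²/2)·0.75] / 0.1039 = [0.0953 + 0.0114] / 0.1039 = 1.0268 ≈ 1.03
d₂ = d₁ − σ√T = 1.0268 − 0.1039 = 0.9229 ≈ 0.92
Risk-neutral Pr[S_T > K] = N(d₂) = N(0.92) = 0.8212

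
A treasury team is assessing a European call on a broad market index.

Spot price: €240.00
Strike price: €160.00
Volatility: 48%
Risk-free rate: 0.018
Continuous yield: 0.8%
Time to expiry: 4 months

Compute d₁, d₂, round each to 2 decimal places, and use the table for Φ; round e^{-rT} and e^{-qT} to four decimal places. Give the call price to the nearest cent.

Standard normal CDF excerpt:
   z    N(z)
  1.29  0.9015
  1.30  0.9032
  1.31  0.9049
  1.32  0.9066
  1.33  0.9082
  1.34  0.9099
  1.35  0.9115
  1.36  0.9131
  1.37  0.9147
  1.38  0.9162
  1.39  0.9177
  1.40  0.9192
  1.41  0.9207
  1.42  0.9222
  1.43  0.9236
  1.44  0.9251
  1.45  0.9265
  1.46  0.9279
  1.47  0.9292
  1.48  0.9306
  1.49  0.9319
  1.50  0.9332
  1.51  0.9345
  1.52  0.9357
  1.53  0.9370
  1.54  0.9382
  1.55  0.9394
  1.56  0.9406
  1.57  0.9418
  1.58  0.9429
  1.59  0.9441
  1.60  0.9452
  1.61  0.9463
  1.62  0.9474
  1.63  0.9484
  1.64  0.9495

€81.79

σ√T = 0.48 × 0.5774 = 0.2771
ln(S/K) + (r − q + σ²/2)T = ln(240/160) + (0.018 − 0.008 + 0.48²/2)·0.3333 = 0.4055 + 0.0417 = 0.4472
d₁ = 0.4472 / 0.2771 = 1.6137 → 1.61
d₂ = d₁ − σ√T = 1.6137 − 0.2771 = 1.3366 → 1.34
exp(−qT) = exp(−0.008·0.3333) = 0.9973;  exp(−rT) = exp(−0.018·0.3333) = 0.9940
C = 240·0.9973·N(1.61) − 160·0.9940·N(1.34) = 240·0.9973·0.9463 − 160·0.9940·0.9099 = 226.4988 − 144.7105 = 81.7883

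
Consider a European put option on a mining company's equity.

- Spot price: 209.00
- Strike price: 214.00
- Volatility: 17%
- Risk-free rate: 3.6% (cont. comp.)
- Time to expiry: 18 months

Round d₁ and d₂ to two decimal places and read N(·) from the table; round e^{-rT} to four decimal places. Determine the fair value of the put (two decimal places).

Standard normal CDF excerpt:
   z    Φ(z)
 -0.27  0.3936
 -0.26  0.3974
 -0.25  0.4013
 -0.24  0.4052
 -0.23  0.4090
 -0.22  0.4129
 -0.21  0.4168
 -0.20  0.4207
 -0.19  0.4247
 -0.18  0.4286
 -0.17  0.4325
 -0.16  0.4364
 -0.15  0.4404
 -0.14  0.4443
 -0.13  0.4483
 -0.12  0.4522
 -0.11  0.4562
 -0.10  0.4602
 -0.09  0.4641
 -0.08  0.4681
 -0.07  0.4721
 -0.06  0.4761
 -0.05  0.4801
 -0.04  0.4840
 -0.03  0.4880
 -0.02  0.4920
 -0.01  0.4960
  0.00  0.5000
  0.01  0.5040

14.26

σ√T = 0.17·√1.5 = 0.2082
d₁ = [ln(209/214) + (0.036 + ½·0.17²)·1.5] / (σ√T) = (-0.0236 + 0.0757) / 0.2082 = 0.2499 → 0.25
d₂ = 0.2499 − 0.2082 = 0.0417 → 0.04
e^(−rT) = e^(−0.036·1.5) = 0.9474
N(−d₂) = N(-0.04) = 0.4840;  N(−d₁) = N(-0.25) = 0.4013
P = 214·0.9474·0.4840 − 209·0.4013 = 98.1279 − 83.8717 = 14.2562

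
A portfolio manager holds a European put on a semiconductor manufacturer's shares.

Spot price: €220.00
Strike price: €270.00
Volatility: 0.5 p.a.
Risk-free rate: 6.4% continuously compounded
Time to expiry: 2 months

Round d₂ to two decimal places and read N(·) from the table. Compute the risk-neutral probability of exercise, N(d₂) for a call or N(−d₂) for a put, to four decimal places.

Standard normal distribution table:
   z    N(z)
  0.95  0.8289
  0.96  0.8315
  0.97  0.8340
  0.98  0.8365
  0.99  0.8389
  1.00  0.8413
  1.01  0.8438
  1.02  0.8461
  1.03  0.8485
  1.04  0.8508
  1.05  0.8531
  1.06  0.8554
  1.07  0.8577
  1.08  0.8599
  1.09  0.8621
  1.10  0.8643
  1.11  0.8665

0.8531

σ√T = 0.5·√0.1667 = 0.2041
d₁ = [ln(220/270) + (0.064 + 0.5²/2)·0.1667] / 0.2041 = [-0.2048 + 0.0315] / 0.2041 = -0.8490 → -0.85
d₂ = d₁ − σ√T = -0.8490 − 0.2041 = -1.0531 → -1.05
Risk-neutral Pr[S_T < K] = N(−d₂) = N(1.05) = 0.8531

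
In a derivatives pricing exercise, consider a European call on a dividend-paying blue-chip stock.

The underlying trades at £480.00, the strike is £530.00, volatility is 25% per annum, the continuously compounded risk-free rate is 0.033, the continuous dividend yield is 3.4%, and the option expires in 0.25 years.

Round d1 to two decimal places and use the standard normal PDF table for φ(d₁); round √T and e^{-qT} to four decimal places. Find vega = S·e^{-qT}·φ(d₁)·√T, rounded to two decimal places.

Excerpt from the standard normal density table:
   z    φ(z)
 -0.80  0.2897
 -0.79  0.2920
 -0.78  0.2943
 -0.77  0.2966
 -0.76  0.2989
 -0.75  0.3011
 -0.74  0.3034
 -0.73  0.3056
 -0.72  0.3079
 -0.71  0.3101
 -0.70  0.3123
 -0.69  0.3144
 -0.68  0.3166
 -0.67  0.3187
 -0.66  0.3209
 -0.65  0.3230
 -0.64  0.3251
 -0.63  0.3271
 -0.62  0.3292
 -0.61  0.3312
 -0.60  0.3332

72.72

T = 0.25;  σ√T = 0.1250
d₁ = [ln(480/530) + (0.033 − 0.034 + ½·0.25²)·0.25] / (σ√T) = (-0.0991 + 0.0076) / 0.1250 = -0.7322 → -0.73
√T = √0.25 = 0.5000
φ(d₁) = φ(-0.73) = 0.3056
e^(−qT) = e^(−0.034·0.25) = 0.9915
vega = S·e^(−qT)·φ(d₁)·√T = 480·0.9915·0.3056·0.5000 = 72.7206
(Call and put vega coincide under Black-Scholes.)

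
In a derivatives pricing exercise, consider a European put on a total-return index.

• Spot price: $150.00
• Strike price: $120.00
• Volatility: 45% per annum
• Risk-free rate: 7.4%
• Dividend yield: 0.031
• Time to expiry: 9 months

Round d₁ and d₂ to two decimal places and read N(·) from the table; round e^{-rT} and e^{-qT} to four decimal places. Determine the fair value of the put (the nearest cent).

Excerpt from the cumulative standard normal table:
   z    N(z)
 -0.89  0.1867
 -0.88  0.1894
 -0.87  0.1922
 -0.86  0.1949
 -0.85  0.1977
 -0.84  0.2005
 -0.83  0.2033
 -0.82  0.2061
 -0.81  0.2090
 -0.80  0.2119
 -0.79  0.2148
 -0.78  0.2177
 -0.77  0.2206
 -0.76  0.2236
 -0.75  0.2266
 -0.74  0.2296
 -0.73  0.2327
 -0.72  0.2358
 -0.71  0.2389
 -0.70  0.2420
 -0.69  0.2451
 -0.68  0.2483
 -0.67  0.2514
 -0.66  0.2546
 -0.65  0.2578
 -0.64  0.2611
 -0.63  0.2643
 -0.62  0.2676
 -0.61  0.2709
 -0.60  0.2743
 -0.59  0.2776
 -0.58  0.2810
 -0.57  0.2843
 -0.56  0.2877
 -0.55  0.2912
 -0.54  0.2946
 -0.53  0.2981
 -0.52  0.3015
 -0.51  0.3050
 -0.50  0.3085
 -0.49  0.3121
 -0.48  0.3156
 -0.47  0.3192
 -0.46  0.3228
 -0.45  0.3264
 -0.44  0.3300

$7.67

σ√T = 0.45 × 0.8660 = 0.3897
d₁ = [ln(150/120) + (0.074 − 0.031 + 0.45²/2)·0.75] / 0.3897 = [0.2231 + 0.1082] / 0.3897 = 0.8502 ≈ 0.85
d₂ = d₁ − σ√T = 0.8502 − 0.3897 = 0.4605 ≈ 0.46
e^(−qT) = e^(−0.031·0.75) = 0.9770;  e^(−rT) = e^(−0.074·0.75) = 0.9460
P = 120·0.9460·N(-0.46) − 150·0.9770·N(-0.85) = 120·0.9460·0.3228 − 150·0.9770·0.1977 = 36.6443 − 28.9729 = 7.6713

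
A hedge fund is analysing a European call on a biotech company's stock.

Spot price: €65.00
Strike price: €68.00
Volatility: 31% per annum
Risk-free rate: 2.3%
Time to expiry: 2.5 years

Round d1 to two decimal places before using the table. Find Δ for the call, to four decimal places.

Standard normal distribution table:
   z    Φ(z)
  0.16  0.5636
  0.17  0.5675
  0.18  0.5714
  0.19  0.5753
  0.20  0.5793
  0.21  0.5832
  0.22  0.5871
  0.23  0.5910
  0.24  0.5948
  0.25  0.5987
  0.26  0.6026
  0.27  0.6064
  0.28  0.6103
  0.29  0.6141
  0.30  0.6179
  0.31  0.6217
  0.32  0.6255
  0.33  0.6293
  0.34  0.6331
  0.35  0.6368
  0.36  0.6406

T = 2.5;  σ√T = 0.4902
ln(S/K) + (r + σ²/2)T = ln(65/68) + (0.023 + 0.31²/2)·2.5 = -0.0451 + 0.1776 = 0.1325
d₁ = 0.1325 / 0.4902 = 0.2703 ⇒ 0.27
N(d₁) = N(0.27) = 0.6064
Δ_call = N(d₁) = 0.6064

0.6064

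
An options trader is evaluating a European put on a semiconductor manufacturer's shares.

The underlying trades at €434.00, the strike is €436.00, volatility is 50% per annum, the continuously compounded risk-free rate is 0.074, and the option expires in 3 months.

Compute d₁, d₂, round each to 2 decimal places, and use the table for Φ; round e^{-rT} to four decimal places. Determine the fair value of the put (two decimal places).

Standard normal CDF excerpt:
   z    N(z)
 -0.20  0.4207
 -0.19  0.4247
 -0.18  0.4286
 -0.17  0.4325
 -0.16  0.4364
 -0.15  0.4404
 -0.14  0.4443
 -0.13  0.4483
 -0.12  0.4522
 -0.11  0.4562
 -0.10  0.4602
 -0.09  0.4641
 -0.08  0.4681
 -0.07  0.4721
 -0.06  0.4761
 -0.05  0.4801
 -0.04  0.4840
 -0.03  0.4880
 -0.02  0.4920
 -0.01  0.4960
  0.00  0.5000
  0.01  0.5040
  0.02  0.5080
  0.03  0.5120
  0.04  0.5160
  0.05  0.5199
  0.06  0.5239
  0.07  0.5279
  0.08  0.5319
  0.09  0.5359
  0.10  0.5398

€39.94

T = 0.25;  σ√T = 0.2500
d₁ = [ln(434/436) + (0.074 + 0.5²/2)·0.25] / 0.2500 = [-0.0046 + 0.0498] / 0.2500 = 0.1806 ⇒ 0.18
d₂ = d₁ − σ√T = 0.1806 − 0.2500 = -0.0694 ⇒ -0.07
exp(−rT) = exp(−0.074·0.25) = 0.9817
N(−d₂) = N(0.07) = 0.5279;  N(−d₁) = N(-0.18) = 0.4286
P = 436·0.9817·0.5279 − 434·0.4286 = 225.9524 − 186.0124 = 39.9400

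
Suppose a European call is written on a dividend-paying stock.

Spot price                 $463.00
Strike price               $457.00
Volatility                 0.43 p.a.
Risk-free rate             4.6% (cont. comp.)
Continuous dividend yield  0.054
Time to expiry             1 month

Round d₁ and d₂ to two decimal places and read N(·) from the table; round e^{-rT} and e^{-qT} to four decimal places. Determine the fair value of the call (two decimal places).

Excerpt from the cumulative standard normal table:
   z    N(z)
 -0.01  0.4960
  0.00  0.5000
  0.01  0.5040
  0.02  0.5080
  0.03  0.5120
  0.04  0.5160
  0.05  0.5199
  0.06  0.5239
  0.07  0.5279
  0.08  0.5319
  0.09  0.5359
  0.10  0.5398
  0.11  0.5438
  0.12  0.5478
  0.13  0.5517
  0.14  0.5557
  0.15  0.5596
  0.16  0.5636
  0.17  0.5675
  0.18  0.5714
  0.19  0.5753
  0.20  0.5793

$24.86

T = 0.08333;  σ√T = 0.1241
d₁ = [ln(463/457) + (0.046 − 0.054 + 0.43²/2)·0.08333] / 0.1241 = [0.0130 + 0.0070] / 0.1241 = 0.1618 ≈ 0.16
d₂ = d₁ − σ√T = 0.1618 − 0.1241 = 0.0376 ≈ 0.04
exp(−qT) = exp(−0.054·0.08333) = 0.9955;  exp(−rT) = exp(−0.046·0.08333) = 0.9962
C = 463·0.9955·N(0.16) − 457·0.9962·N(0.04) = 463·0.9955·0.5636 − 457·0.9962·0.5160 = 259.7725 − 234.9159 = 24.8566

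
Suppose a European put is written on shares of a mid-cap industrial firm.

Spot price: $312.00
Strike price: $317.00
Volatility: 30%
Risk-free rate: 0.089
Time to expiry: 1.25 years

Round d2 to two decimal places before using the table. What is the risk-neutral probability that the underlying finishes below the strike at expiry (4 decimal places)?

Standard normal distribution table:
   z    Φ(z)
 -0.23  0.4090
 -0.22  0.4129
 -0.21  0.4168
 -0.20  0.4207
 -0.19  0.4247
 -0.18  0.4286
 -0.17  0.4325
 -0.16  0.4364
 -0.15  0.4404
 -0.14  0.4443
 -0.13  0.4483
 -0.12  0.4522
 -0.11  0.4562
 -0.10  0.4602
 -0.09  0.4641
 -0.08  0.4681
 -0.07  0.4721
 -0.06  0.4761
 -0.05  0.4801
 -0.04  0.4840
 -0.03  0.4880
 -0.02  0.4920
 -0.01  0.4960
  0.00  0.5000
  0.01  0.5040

0.4522

T = 1.25;  σ√T = 0.3354
d₁ = [ln(312/317) + (0.089 + 0.3²/2)·1.25] / 0.3354 = [-0.0159 + 0.1675] / 0.3354 = 0.4520 ≈ 0.45
d₂ = d₁ − σ√T = 0.4520 − 0.3354 = 0.1166 ≈ 0.12
Pr(exercise) under Q = N(−d₂) = N(-0.12) = 0.4522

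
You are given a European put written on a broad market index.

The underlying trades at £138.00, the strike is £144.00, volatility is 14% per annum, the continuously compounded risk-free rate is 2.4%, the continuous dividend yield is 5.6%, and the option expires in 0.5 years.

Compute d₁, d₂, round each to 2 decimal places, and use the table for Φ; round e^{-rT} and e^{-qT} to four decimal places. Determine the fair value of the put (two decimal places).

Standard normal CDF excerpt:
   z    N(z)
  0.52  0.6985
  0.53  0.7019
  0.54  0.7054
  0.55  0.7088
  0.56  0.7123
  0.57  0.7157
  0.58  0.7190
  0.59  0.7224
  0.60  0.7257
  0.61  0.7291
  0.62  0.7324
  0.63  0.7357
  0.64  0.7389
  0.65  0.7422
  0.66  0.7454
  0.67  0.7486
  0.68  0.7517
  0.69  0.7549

£10.48

σ√T = 0.14 × 0.7071 = 0.0990
d₁ = [ln(138/144) + (0.024 − 0.056 + 0.14²/2)·0.5] / 0.0990 = [-0.0426 − 0.0111] / 0.0990 = -0.5420 → -0.54
d₂ = d₁ − σ√T = -0.5420 − 0.0990 = -0.6410 → -0.64
exp(−qT) = exp(−0.056·0.5) = 0.9724;  exp(−rT) = exp(−0.024·0.5) = 0.9881
N(−d₂) = N(0.64) = 0.7389;  N(−d₁) = N(0.54) = 0.7054
P = 144·0.9881·0.7389 − 138·0.9724·0.7054 = 105.1354 − 94.6585 = 10.4769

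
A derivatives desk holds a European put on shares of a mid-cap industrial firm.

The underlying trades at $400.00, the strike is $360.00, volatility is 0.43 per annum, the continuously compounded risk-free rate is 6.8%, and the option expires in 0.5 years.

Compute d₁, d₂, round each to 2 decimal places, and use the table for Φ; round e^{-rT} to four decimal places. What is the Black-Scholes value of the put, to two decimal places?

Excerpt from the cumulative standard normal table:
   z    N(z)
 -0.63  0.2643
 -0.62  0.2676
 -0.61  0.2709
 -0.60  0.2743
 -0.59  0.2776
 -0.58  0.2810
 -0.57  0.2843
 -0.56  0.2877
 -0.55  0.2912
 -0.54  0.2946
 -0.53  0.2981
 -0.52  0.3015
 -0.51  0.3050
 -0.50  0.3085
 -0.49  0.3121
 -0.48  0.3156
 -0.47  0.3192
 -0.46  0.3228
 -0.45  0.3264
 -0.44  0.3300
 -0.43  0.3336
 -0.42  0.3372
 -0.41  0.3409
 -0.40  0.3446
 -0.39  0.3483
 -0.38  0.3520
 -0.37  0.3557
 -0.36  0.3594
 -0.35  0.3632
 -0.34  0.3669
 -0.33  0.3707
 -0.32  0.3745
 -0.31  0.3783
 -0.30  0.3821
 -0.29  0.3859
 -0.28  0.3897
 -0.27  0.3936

σ√T = 0.43·√0.5 = 0.3041
d₁ = [ln(400/360) + (0.068 + 0.43²/2)·0.5] / 0.3041 = [0.1054 + 0.0802] / 0.3041 = 0.6104 which rounds to 0.61
d₂ = d₁ − σ√T = 0.6104 − 0.3041 = 0.3063 which rounds to 0.31
e^(−rT) = e^(−0.068·0.5) = 0.9666
N(−d₂) = N(-0.31) = 0.3783;  N(−d₁) = N(-0.61) = 0.2709
P = 360·0.9666·0.3783 − 400·0.2709 = 131.6393 − 108.3600 = 23.2793

$23.28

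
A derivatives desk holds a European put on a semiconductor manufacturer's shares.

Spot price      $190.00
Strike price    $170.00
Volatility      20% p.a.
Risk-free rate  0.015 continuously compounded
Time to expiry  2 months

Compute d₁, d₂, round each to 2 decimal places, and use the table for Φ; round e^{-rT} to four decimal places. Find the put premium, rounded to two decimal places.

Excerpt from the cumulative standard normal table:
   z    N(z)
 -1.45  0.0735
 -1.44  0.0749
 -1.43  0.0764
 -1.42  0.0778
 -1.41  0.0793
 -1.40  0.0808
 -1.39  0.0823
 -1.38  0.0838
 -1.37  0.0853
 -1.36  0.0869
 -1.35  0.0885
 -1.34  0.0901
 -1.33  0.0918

σ√T = 0.2·√0.1667 = 0.0816
d₁ = [ln(190/170) + (0.015 + 0.2²/2)·0.1667] / 0.0816 = [0.1112 + 0.0058] / 0.0816 = 1.4337 → 1.43
d₂ = d₁ − σ√T = 1.4337 − 0.0816 = 1.3520 → 1.35
e^(−rT) = e^(−0.015·0.1667) = 0.9975
P = 170·0.9975·N(-1.35) − 190·N(-1.43) = 170·0.9975·0.0885 − 190·0.0764 = 15.0074 − 14.5160 = 0.4914

$0.49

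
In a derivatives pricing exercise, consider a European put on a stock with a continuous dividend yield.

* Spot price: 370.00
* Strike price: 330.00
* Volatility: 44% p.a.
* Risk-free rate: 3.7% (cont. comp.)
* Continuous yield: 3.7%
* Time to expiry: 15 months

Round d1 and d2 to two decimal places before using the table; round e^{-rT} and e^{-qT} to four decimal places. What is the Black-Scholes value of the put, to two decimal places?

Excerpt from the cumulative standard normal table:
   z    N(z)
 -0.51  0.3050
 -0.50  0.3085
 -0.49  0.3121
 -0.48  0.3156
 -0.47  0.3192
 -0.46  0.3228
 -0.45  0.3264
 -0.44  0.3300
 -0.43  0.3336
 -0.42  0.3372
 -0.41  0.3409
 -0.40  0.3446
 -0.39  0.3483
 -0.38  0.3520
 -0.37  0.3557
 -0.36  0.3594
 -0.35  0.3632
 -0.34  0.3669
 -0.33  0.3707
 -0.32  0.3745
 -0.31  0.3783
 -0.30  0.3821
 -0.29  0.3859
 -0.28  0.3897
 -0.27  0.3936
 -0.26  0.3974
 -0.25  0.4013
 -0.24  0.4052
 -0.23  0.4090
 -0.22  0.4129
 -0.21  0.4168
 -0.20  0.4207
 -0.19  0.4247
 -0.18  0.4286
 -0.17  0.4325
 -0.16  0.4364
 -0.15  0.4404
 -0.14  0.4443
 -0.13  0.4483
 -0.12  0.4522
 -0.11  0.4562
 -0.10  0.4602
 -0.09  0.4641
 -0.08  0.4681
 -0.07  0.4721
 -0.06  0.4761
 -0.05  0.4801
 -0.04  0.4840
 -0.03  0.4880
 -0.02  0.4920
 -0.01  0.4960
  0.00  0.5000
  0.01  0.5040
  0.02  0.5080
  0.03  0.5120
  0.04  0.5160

σ√T = 0.44·√1.25 = 0.4919
d₁ = [ln(370/330) + (0.037 − 0.037 + 0.44²/2)·1.25] / 0.4919 = [0.1144 + 0.1210] / 0.4919 = 0.4785 → 0.48
d₂ = d₁ − σ√T = 0.4785 − 0.4919 = -0.0134 → -0.01
e^(−qT) = e^(−0.037·1.25) = 0.9548;  e^(−rT) = e^(−0.037·1.25) = 0.9548
N(−d₂) = N(0.01) = 0.5040;  N(−d₁) = N(-0.48) = 0.3156
P = 330·0.9548·0.5040 − 370·0.9548·0.3156 = 158.8023 − 111.4939 = 47.3084

47.31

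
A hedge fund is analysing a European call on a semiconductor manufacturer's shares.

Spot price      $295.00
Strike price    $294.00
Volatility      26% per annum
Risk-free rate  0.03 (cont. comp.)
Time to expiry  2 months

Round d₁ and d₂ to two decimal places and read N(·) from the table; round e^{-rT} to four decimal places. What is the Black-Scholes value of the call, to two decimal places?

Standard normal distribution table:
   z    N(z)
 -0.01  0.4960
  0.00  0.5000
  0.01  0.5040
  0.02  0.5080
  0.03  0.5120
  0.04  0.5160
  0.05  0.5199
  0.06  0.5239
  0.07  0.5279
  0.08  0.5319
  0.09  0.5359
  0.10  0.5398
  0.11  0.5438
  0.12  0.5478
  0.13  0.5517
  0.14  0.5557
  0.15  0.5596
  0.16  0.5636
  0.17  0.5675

$12.98

T = 0.1667;  σ√T = 0.1061
ln(S/K) + (r + σ²/2)T = ln(295/294) + (0.03 + 0.26²/2)·0.1667 = 0.0034 + 0.0106 = 0.0140
d₁ = 0.0140 / 0.1061 = 0.1322 → 0.13
d₂ = d₁ − σ√T = 0.1322 − 0.1061 = 0.0260 → 0.03
e^(−rT) = e^(−0.03·0.1667) = 0.9950
C = 295·N(0.13) − 294·0.9950·N(0.03) = 295·0.5517 − 294·0.9950·0.5120 = 162.7515 − 149.7754 = 12.9761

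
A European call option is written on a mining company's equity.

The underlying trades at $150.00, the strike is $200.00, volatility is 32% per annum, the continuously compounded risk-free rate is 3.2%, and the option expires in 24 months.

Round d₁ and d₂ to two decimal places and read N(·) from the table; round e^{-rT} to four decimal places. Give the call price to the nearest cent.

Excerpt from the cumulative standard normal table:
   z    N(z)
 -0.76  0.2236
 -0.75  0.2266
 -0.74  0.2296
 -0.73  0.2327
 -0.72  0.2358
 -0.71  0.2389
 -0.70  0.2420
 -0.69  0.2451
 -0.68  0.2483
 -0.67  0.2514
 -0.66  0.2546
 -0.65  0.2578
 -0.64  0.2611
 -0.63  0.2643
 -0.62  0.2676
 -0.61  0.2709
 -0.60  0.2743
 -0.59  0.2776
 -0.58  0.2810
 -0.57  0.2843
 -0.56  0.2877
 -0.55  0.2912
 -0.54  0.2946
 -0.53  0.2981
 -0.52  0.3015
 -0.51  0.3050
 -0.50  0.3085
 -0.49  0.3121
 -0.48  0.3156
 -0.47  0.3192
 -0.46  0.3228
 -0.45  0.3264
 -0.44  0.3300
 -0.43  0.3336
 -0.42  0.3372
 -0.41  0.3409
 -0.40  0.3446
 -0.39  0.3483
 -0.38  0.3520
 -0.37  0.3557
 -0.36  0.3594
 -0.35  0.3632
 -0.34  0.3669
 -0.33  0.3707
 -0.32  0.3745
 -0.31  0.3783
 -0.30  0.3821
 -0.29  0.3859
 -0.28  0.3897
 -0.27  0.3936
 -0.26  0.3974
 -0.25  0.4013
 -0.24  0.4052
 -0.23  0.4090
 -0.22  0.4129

T = 2;  σ√T = 0.4525
ln(S/K) + (r + σ²/2)T = ln(150/200) + (0.032 + 0.32²/2)·2 = -0.2877 + 0.1664 = -0.1213
d₁ = -0.1213 / 0.4525 = -0.2680 ⇒ -0.27
d₂ = d₁ − σ√T = -0.2680 − 0.4525 = -0.7205 ⇒ -0.72
e^(−rT) = e^(−0.032·2) = 0.9380
C = 150·N(-0.27) − 200·0.9380·N(-0.72) = 150·0.3936 − 200·0.9380·0.2358 = 59.0400 − 44.2361 = 14.8039

$14.80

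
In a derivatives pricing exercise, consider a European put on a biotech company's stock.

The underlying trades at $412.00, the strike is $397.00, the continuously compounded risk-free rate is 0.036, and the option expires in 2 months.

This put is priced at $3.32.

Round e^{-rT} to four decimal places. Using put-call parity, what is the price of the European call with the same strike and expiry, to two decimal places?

$20.70

exp(−rT) = exp(−0.036·0.1667) = 0.9940
Put-call parity: C − P = S − K·e^(−rT) = 412 − 397·0.9940 = 412 − 394.6180 = 17.3820
C = P + (C − P) = 3.32 + (17.3820) = 20.7020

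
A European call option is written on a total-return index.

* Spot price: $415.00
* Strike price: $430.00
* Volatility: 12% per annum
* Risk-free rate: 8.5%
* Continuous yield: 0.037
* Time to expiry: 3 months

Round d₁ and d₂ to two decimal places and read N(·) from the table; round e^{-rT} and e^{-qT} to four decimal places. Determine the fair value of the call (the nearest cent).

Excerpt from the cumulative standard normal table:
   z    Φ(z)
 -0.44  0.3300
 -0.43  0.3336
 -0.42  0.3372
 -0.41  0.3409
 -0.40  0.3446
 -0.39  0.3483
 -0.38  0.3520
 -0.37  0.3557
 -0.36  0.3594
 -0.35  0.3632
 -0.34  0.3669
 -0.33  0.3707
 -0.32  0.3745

σ√T = 0.12·√0.25 = 0.0600
d₁ = [ln(415/430) + (0.085 − 0.037 + ½·0.12²)·0.25] / (σ√T) = (-0.0355 + 0.0138) / 0.0600 = -0.3618 → -0.36
d₂ = -0.3618 − 0.0600 = -0.4218 → -0.42
exp(−qT) = exp(−0.037·0.25) = 0.9908;  exp(−rT) = exp(−0.085·0.25) = 0.9790
N(d₁) = N(-0.36) = 0.3594;  N(d₂) = N(-0.42) = 0.3372
C = 415·0.9908·0.3594 − 430·0.9790·0.3372 = 147.7788 − 141.9511 = 5.8277

$5.83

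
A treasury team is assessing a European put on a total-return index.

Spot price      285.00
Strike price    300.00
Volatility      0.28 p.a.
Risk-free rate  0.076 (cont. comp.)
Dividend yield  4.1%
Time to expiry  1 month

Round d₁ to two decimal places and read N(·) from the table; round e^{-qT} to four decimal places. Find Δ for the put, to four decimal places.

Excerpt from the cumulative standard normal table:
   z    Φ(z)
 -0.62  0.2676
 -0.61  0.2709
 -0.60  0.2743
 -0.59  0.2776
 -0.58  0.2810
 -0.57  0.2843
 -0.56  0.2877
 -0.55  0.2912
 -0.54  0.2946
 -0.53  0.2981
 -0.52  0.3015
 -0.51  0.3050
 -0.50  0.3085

T = 0.08333;  σ√T = 0.0808
d₁ = [ln(285/300) + (0.076 − 0.041 + 0.28²/2)·0.08333] / 0.0808 = [-0.0513 + 0.0062] / 0.0808 = -0.5581 ≈ -0.56
N(d₁) = N(-0.56) = 0.2877
Δ_put = exp(−qT)·(N(d₁) − 1) = 0.9966·(0.2877 − 1) = -0.7099

-0.7099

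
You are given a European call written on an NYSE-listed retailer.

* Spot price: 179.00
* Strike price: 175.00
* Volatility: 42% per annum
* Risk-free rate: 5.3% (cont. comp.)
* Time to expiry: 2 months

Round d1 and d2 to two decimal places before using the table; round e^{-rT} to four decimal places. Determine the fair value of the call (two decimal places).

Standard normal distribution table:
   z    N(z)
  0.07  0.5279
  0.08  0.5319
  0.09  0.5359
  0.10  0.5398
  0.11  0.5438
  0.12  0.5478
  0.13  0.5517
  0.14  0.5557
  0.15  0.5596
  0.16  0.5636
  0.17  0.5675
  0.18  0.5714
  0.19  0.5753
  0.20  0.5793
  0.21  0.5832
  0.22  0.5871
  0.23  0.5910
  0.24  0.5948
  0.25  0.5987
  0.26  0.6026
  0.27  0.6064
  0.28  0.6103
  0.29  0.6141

14.91

T = 0.1667;  σ√T = 0.1715
ln(S/K) + (r + σ²/2)T = ln(179/175) + (0.053 + 0.42²/2)·0.1667 = 0.0226 + 0.0235 = 0.0461
d₁ = 0.0461 / 0.1715 = 0.2691 → 0.27
d₂ = d₁ − σ√T = 0.2691 − 0.1715 = 0.0976 → 0.10
exp(−rT) = exp(−0.053·0.1667) = 0.9912
N(d₁) = N(0.27) = 0.6064;  N(d₂) = N(0.10) = 0.5398
C = 179·0.6064 − 175·0.9912·0.5398 = 108.5456 − 93.6337 = 14.9119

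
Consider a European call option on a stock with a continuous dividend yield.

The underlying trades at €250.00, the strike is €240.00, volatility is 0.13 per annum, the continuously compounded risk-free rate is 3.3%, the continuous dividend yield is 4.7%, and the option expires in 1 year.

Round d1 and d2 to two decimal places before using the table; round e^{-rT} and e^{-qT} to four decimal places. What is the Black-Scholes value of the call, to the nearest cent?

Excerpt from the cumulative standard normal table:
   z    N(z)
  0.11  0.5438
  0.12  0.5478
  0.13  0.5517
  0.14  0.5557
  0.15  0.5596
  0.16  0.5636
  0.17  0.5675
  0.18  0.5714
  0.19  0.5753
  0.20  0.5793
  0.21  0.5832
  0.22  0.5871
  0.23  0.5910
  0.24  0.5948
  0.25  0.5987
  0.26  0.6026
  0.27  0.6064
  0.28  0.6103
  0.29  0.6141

€15.61

σ√T = 0.13·√1 = 0.1300
ln(S/K) + (r − q + σ²/2)T = ln(250/240) + (0.033 − 0.047 + 0.13²/2)·1 = 0.0408 − 0.0055 = 0.0353
d₁ = 0.0353 / 0.1300 = 0.2713 ⇒ 0.27
d₂ = d₁ − σ√T = 0.2713 − 0.1300 = 0.1413 ⇒ 0.14
exp(−qT) = exp(−0.047·1) = 0.9541;  exp(−rT) = exp(−0.033·1) = 0.9675
N(d₁) = N(0.27) = 0.6064;  N(d₂) = N(0.14) = 0.5557
C = 250·0.9541·0.6064 − 240·0.9675·0.5557 = 144.6416 − 129.0335 = 15.6080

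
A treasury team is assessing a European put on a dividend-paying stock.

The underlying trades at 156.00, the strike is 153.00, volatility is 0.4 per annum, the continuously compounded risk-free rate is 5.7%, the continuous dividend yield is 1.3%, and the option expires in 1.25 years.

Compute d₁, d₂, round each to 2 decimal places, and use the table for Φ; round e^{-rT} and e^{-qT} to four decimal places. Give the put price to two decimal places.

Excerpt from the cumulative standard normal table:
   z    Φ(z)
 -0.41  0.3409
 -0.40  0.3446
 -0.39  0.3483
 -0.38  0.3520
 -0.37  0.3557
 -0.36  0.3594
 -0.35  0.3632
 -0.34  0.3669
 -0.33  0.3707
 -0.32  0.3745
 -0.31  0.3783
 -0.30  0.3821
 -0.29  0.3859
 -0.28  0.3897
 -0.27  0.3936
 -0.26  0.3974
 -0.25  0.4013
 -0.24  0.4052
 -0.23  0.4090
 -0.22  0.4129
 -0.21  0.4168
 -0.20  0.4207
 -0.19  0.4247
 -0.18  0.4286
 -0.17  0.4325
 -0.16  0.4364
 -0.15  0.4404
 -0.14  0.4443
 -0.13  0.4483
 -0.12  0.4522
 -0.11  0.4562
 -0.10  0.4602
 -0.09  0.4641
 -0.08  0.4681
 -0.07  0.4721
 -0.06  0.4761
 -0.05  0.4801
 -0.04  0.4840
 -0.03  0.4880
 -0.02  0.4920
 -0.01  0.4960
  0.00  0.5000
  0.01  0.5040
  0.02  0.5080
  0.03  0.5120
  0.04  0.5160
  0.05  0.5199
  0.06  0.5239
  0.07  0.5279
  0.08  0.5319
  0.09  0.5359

21.18

T = 1.25;  σ√T = 0.4472
ln(S/K) + (r − q + σ²/2)T = ln(156/153) + (0.057 − 0.013 + 0.4²/2)·1.25 = 0.0194 + 0.1550 = 0.1744
d₁ = 0.1744 / 0.4472 = 0.3900 → 0.39
d₂ = d₁ − σ√T = 0.3900 − 0.4472 = -0.0572 → -0.06
exp(−qT) = exp(−0.013·1.25) = 0.9839;  exp(−rT) = exp(−0.057·1.25) = 0.9312
N(−d₂) = N(0.06) = 0.5239;  N(−d₁) = N(-0.39) = 0.3483
P = 153·0.9312·0.5239 − 156·0.9839·0.3483 = 74.6419 − 53.4600 = 21.1819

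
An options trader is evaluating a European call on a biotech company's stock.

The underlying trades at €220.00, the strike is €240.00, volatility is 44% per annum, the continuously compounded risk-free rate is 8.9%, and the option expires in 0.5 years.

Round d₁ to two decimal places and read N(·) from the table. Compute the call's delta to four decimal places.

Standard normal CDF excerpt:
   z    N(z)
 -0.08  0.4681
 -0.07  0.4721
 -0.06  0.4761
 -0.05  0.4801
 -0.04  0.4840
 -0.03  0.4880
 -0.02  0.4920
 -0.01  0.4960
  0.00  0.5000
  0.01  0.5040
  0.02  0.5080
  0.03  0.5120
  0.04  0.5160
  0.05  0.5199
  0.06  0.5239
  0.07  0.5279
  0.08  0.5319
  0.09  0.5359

0.5080

σ√T = 0.44·√0.5 = 0.3111
d₁ = [ln(220/240) + (0.089 + ½·0.44²)·0.5] / (σ√T) = (-0.0870 + 0.0929) / 0.3111 = 0.0189 → 0.02
N(d₁) = N(0.02) = 0.5080
Δ_call = N(d₁) = 0.5080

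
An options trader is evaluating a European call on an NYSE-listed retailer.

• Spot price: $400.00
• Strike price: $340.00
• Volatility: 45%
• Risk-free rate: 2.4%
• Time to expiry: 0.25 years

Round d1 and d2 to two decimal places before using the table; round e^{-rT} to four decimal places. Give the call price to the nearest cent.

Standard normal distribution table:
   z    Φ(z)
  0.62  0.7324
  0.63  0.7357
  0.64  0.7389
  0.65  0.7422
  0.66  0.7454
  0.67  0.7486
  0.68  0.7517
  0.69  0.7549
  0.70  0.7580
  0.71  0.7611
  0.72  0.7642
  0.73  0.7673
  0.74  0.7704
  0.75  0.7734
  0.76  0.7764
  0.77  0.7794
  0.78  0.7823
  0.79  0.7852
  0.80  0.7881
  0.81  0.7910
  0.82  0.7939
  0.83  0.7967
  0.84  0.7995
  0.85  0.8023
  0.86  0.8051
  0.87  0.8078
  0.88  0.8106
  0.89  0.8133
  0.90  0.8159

σ√T = 0.45·√0.25 = 0.2250
d₁ = [ln(400/340) + (0.024 + ½·0.45²)·0.25] / (σ√T) = (0.1625 + 0.0313) / 0.2250 = 0.8615 → 0.86
d₂ = 0.8615 − 0.2250 = 0.6365 → 0.64
exp(−rT) = exp(−0.024·0.25) = 0.9940
N(d₁) = N(0.86) = 0.8051;  N(d₂) = N(0.64) = 0.7389
C = 400·0.8051 − 340·0.9940·0.7389 = 322.0400 − 249.7186 = 72.3214

$72.32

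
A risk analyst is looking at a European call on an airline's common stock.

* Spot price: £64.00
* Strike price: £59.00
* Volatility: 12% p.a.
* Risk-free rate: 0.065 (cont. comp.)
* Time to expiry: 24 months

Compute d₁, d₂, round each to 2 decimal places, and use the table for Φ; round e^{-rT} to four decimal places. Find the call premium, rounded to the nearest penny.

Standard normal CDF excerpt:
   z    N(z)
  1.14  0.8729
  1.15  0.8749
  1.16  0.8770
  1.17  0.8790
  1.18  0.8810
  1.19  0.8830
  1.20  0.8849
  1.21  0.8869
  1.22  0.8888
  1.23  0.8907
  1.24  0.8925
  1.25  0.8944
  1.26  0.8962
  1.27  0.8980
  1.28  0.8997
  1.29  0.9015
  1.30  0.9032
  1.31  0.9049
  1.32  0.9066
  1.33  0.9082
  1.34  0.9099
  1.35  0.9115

σ√T = 0.12 × 1.4142 = 0.1697
d₁ = [ln(64/59) + (0.065 + ½·0.12²)·2] / (σ√T) = (0.0813 + 0.1444) / 0.1697 = 1.3302 which rounds to 1.33
d₂ = 1.3302 − 0.1697 = 1.1605 which rounds to 1.16
exp(−rT) = exp(−0.065·2) = 0.8781
N(d₁) = N(1.33) = 0.9082;  N(d₂) = N(1.16) = 0.8770
C = 64·0.9082 − 59·0.8781·0.8770 = 58.1248 − 45.4355 = 12.6893

£12.69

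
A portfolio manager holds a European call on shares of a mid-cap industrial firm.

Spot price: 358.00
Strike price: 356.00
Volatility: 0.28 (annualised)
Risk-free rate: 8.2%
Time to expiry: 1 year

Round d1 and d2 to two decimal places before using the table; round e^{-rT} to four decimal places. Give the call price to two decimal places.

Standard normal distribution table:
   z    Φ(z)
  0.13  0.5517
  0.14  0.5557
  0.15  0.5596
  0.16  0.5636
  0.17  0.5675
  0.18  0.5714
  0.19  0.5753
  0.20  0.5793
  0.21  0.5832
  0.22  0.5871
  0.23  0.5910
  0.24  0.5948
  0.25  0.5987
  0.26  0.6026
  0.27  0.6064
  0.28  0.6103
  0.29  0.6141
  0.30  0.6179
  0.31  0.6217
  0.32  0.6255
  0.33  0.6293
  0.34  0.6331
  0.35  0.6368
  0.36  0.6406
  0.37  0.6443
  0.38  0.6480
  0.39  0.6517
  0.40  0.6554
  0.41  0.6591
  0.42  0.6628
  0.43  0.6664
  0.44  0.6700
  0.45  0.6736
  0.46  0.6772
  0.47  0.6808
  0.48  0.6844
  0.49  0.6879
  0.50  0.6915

55.02

σ√T = 0.28 × 1.0000 = 0.2800
d₁ = [ln(358/356) + (0.082 + 0.28²/2)·1] / 0.2800 = [0.0056 + 0.1212] / 0.2800 = 0.4529 ≈ 0.45
d₂ = d₁ − σ√T = 0.4529 − 0.2800 = 0.1729 ≈ 0.17
e^(−rT) = e^(−0.082·1) = 0.9213
N(d₁) = N(0.45) = 0.6736;  N(d₂) = N(0.17) = 0.5675
C = 358·0.6736 − 356·0.9213·0.5675 = 241.1488 − 186.1302 = 55.0186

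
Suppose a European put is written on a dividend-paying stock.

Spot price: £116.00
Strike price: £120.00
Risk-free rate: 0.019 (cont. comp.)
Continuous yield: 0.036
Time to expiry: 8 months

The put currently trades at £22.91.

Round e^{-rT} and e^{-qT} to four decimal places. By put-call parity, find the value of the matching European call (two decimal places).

exp(−qT) = exp(−0.036·0.6667) = 0.9763;  exp(−rT) = exp(−0.019·0.6667) = 0.9874
Put-call parity: C − P = S·e^(−qT) − K·e^(−rT) = 116·0.9763 − 120·0.9874 = 113.2508 − 118.4880 = -5.2372
C = P + (C − P) = 22.91 + (-5.2372) = 17.6728

£17.67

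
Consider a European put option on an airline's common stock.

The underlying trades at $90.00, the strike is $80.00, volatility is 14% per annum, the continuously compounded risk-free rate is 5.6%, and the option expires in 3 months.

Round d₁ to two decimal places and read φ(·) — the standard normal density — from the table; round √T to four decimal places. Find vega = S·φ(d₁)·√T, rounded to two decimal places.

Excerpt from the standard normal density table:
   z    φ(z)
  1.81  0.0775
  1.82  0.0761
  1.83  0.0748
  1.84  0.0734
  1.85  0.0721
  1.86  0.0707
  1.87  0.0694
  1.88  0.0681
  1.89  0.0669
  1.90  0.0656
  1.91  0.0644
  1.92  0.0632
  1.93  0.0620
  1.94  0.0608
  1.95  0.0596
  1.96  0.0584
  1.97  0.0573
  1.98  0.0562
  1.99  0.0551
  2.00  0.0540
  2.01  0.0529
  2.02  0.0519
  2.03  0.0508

T = 0.25;  σ√T = 0.0700
d₁ = [ln(90/80) + (0.056 + 0.14²/2)·0.25] / 0.0700 = [0.1178 + 0.0164] / 0.0700 = 1.9176 which rounds to 1.92
√T = √0.25 = 0.5000
φ(d₁) = φ(1.92) = 0.0632
vega = S·φ(d₁)·√T = 90·0.0632·0.5000 = 2.8440

2.84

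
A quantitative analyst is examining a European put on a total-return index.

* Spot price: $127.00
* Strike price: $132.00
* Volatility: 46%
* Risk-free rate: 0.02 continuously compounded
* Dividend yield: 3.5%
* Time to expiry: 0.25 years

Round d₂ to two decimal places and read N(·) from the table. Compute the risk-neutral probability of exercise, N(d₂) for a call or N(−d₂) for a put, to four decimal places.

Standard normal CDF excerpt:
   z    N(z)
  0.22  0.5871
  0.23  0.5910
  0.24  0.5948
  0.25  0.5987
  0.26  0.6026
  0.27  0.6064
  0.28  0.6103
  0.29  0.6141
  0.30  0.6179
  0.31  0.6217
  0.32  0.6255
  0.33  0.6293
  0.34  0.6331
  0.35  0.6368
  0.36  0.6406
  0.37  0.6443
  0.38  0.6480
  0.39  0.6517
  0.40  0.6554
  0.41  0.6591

0.6179

σ√T = 0.46 × 0.5000 = 0.2300
d₁ = [ln(127/132) + (0.02 − 0.035 + 0.46²/2)·0.25] / 0.2300 = [-0.0386 + 0.0227] / 0.2300 = -0.0692 ⇒ -0.07
d₂ = d₁ − σ√T = -0.0692 − 0.2300 = -0.2992 ⇒ -0.30
Risk-neutral Pr[S_T < K] = N(−d₂) = N(0.30) = 0.6179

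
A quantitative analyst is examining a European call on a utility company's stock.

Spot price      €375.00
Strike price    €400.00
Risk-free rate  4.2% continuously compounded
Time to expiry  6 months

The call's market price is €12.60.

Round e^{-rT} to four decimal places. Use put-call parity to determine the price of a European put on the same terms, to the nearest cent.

€29.28

e^(−rT) = e^(−0.042·0.5) = 0.9792
Put-call parity: C − P = S − K·e^(−rT) = 375 − 400·0.9792 = 375 − 391.6800 = -16.6800
P = C − (C − P) = 12.60 − (-16.6800) = 29.2800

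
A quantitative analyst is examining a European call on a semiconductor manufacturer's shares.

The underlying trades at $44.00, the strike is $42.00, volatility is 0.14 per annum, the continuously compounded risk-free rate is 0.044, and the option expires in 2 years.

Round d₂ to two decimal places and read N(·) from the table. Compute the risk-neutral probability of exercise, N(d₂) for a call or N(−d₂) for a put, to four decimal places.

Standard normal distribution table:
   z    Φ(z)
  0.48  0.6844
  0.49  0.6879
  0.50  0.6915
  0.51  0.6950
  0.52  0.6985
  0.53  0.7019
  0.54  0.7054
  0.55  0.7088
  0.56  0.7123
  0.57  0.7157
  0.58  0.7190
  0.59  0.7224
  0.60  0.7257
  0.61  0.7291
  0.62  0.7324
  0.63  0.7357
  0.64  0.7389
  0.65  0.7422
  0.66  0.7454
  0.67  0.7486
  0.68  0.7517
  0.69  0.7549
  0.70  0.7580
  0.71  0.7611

0.7190

σ√T = 0.14·√2 = 0.1980
d₁ = [ln(44/42) + (0.044 + 0.14²/2)·2] / 0.1980 = [0.0465 + 0.1076] / 0.1980 = 0.7784 ⇒ 0.78
d₂ = d₁ − σ√T = 0.7784 − 0.1980 = 0.5804 ⇒ 0.58
Risk-neutral Pr[S_T > K] = N(d₂) = N(0.58) = 0.7190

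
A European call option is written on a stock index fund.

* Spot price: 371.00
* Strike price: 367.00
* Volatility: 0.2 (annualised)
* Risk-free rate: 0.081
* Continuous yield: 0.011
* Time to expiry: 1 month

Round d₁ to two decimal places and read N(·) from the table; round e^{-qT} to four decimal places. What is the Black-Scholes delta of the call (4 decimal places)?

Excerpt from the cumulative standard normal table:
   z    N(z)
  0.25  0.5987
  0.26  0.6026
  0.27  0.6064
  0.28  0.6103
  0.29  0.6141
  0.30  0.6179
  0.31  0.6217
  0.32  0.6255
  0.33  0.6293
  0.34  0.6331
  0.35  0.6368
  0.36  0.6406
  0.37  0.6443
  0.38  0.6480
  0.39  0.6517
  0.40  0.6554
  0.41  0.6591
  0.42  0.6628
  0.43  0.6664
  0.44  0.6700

0.6249

σ√T = 0.2·√0.08333 = 0.0577
d₁ = [ln(371/367) + (0.081 − 0.011 + ½·0.2²)·0.08333] / (σ√T) = (0.0108 + 0.0075) / 0.0577 = 0.3177 → 0.32
N(d₁) = N(0.32) = 0.6255
Δ_call = exp(−qT)·N(d₁) = 0.9991·0.6255 = 0.6249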